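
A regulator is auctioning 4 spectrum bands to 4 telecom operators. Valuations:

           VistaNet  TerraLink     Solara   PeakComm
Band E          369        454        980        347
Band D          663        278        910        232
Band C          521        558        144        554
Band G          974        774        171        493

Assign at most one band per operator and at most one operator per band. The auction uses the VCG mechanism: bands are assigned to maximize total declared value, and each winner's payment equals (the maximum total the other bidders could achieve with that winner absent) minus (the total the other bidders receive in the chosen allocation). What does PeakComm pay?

Efficient allocation: VistaNet→Band D ($663M), TerraLink→Band G ($774M), Solara→Band E ($980M), PeakComm→Band C ($554M); total welfare W = $2971M.
PeakComm receives Band C at value $554M, so the others get W − 554 = $2417M.
Without PeakComm: best allocation of the remaining 3 bidders over all 4 bands is VistaNet→Band G ($974M), TerraLink→Band C ($558M), Solara→Band E ($980M), total $2512M.
VCG payment = (others' best without PeakComm) − (others' welfare with PeakComm) = 2512 − 2417 = $95M.

PeakComm pays $95M.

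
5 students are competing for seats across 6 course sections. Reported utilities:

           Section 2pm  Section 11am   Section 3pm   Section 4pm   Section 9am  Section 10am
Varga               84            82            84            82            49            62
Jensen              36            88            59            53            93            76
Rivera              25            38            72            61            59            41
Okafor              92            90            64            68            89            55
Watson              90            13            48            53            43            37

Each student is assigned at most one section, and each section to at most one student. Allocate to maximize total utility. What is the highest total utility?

Max total: 427 points

This is a one-to-one assignment (maximum-weight bipartite matching).
Optimal: Varga→Section 4pm (82 points), Jensen→Section 9am (93 points), Rivera→Section 3pm (72 points), Okafor→Section 11am (90 points), Watson→Section 2pm (90 points) — total 82+93+72+90+90 = 427 points.
Row-greedy (each student in turn takes its best remaining section) gives 392 points, worse by 35.
Swapping Jensen↔Varga (Jensen→Section 4pm 53 points, Varga→Section 9am 49 points) loses 73.
Checked against all permutations: 427 points is optimal.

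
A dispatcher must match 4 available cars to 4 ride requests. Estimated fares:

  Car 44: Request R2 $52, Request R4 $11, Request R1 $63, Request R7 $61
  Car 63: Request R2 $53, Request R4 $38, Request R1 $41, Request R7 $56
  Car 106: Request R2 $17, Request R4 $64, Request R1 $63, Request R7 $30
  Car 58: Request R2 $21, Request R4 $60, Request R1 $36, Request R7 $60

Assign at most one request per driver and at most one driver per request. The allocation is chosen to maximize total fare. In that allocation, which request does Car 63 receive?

Optimal: Car 44→Request R1 ($63), Car 63→Request R2 ($53), Car 106→Request R4 ($64), Car 58→Request R7 ($60) — total 63+53+64+60 = $240.
Row-greedy (each driver in turn takes its best remaining request) gives $204, worse by 36.
Next-best assignment: Car 44→Request R7, Car 63→Request R2, Car 106→Request R1, Car 58→Request R4 = $237.
Car 63's own top request is Request R7 ($56), but forcing Car 63→Request R7 and reassigning the rest optimally gives only $231 — worse by 9.

Car 63 receives Request R2.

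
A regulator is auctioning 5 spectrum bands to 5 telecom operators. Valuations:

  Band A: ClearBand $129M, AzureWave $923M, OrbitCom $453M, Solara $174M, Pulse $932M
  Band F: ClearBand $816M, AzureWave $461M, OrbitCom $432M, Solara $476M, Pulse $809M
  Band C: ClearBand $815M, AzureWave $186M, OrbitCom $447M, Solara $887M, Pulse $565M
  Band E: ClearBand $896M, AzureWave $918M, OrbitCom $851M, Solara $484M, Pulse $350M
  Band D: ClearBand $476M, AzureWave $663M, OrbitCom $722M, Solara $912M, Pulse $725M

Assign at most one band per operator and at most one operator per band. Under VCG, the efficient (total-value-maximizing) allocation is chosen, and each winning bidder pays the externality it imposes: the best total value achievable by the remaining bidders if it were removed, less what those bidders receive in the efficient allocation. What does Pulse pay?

Efficient allocation: ClearBand→Band C ($815M), AzureWave→Band A ($923M), OrbitCom→Band E ($851M), Solara→Band D ($912M), Pulse→Band F ($809M); total welfare W = $4310M.
Pulse receives Band F at value $809M, so the others get W − 809 = $3501M.
Without Pulse: best allocation of the remaining 4 bidders over all 5 bands is ClearBand→Band F ($816M), AzureWave→Band A ($923M), OrbitCom→Band E ($851M), Solara→Band D ($912M), total $3502M.
VCG payment = (others' best without Pulse) − (others' welfare with Pulse) = 3502 − 3501 = $1M.

Pulse pays $1M.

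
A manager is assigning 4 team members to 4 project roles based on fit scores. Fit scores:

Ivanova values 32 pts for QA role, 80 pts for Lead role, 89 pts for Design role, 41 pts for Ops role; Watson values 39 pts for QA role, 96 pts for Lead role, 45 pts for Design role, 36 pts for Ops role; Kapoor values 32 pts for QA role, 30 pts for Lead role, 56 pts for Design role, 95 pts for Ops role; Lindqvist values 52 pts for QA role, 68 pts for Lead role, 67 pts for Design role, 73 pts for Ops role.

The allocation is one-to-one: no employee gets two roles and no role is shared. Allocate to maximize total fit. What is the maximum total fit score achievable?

Max total: 332 pts

This is the linear assignment problem.
Optimal: Ivanova→Design role (89 pts), Watson→Lead role (96 pts), Kapoor→Ops role (95 pts), Lindqvist→QA role (52 pts) — total 89+96+95+52 = 332 pts.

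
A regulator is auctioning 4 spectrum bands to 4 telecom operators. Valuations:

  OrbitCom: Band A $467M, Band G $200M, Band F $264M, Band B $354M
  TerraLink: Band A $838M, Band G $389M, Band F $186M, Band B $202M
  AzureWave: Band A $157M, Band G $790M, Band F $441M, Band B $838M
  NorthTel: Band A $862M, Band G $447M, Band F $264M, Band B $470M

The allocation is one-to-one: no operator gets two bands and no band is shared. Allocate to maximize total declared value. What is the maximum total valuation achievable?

Maximum total: $2387M

Optimal: OrbitCom→Band F ($264M), TerraLink→Band A ($838M), AzureWave→Band B ($838M), NorthTel→Band G ($447M) — total 264+838+838+447 = $2387M.
Max-entry greedy (repeatedly take the single best remaining cell) gives $2353M, worse by 34.
Next-best assignment: OrbitCom→Band F, TerraLink→Band A, AzureWave→Band G, NorthTel→Band B = $2362M.
Swapping TerraLink↔OrbitCom (TerraLink→Band F $186M, OrbitCom→Band A $467M) loses 449.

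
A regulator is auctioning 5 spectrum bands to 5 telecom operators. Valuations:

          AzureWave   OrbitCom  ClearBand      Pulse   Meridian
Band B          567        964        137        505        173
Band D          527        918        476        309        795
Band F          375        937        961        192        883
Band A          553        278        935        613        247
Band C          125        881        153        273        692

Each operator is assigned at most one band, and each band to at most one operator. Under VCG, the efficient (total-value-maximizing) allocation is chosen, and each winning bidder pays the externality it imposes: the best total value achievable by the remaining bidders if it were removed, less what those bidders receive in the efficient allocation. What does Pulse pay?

Efficient allocation: AzureWave→Band B ($567M), OrbitCom→Band C ($881M), ClearBand→Band F ($961M), Pulse→Band A ($613M), Meridian→Band D ($795M); total welfare W = $3817M.
Pulse receives Band A at value $613M, so the others get W − 613 = $3204M.
Without Pulse: best allocation of the remaining 4 bidders over all 5 bands is AzureWave→Band D ($527M), OrbitCom→Band B ($964M), ClearBand→Band A ($935M), Meridian→Band F ($883M), total $3309M.
VCG payment = (others' best without Pulse) − (others' welfare with Pulse) = 3309 − 3204 = $105M.

Pulse pays $105M.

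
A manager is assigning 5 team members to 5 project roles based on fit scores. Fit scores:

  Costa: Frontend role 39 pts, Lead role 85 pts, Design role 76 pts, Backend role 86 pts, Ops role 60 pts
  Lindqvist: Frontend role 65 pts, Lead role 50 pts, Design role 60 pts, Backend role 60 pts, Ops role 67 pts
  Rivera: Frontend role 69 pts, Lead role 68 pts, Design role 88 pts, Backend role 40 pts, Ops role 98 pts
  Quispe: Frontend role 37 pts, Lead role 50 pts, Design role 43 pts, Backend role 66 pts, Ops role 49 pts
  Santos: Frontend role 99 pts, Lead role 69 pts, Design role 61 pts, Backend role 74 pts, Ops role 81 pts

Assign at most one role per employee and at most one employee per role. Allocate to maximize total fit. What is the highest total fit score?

Maximum total: 408 pts

This is a one-to-one assignment (maximum-weight bipartite matching).
Optimal: Costa→Lead role (85 pts), Lindqvist→Design role (60 pts), Rivera→Ops role (98 pts), Quispe→Backend role (66 pts), Santos→Frontend role (99 pts) — total 85+60+98+66+99 = 408 pts.
Max-entry greedy (repeatedly take the single best remaining cell) gives 393 pts, worse by 15.
Swapping Quispe↔Costa (Quispe→Lead role 50 pts, Costa→Backend role 86 pts) loses 15.
No other one-to-one assignment exceeds 408 pts.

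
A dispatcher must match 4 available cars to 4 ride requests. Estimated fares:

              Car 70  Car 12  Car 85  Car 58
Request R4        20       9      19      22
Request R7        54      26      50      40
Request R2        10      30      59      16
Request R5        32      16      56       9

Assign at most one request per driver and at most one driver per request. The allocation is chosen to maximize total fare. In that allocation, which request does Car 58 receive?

Treat this as an assignment problem: match each driver to one request.
Optimal: Car 70→Request R7 ($54), Car 12→Request R2 ($30), Car 85→Request R5 ($56), Car 58→Request R4 ($22) — total 54+30+56+22 = $162.
Max-entry greedy (repeatedly take the single best remaining cell) gives $151, worse by 11.
Next-best assignment: Car 70→Request R7, Car 12→Request R5, Car 85→Request R2, Car 58→Request R4 = $151.
Car 58's own top request is Request R7 ($40), but forcing Car 58→Request R7 and reassigning the rest optimally gives only $146 — worse by 16.

Car 58 receives Request R4.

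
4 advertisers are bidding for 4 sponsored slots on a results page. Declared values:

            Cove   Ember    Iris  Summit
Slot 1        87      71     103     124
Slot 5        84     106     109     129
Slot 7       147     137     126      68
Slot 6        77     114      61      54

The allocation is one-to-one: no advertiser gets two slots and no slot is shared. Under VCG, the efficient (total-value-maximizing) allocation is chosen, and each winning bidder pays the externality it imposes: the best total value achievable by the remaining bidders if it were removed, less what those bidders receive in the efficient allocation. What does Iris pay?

Efficient allocation: Cove→Slot 7 ($147), Ember→Slot 6 ($114), Iris→Slot 5 ($109), Summit→Slot 1 ($124); total welfare W = $494.
Iris receives Slot 5 at value $109, so the others get W − 109 = $385.
Without Iris: best allocation of the remaining 3 bidders over all 4 slots is Cove→Slot 7 ($147), Ember→Slot 6 ($114), Summit→Slot 5 ($129), total $390.
VCG payment = (others' best without Iris) − (others' welfare with Iris) = 390 − 385 = $5.

Iris pays $5.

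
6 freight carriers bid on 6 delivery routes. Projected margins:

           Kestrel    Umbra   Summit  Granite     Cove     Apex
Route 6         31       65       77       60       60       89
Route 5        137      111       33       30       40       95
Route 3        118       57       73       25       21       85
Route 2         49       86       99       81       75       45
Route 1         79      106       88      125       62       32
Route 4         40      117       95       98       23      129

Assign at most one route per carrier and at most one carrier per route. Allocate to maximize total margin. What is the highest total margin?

Optimal: Kestrel→Route 3 ($118k), Umbra→Route 5 ($111k), Summit→Route 2 ($99k), Granite→Route 1 ($125k), Cove→Route 6 ($60k), Apex→Route 4 ($129k) — total 118+111+99+125+60+129 = $642k.
Max-entry greedy (repeatedly take the single best remaining cell) gives $576k, worse by 66.
Swapping Kestrel↔Umbra (Kestrel→Route 5 $137k, Umbra→Route 3 $57k) loses 35.

Maximum total: $642k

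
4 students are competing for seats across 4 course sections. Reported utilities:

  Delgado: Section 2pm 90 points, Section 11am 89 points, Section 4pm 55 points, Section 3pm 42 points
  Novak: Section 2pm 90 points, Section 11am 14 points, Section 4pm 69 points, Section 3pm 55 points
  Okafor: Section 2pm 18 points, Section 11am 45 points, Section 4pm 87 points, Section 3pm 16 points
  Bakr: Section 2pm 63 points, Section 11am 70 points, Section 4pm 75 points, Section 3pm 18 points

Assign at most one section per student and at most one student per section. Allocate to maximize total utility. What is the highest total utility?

Max total: 302 points

This is the linear assignment problem.
Optimal: Delgado→Section 2pm (90 points), Novak→Section 3pm (55 points), Okafor→Section 4pm (87 points), Bakr→Section 11am (70 points) — total 90+55+87+70 = 302 points.
Next-best assignment: Delgado→Section 11am, Novak→Section 3pm, Okafor→Section 4pm, Bakr→Section 2pm = 294 points.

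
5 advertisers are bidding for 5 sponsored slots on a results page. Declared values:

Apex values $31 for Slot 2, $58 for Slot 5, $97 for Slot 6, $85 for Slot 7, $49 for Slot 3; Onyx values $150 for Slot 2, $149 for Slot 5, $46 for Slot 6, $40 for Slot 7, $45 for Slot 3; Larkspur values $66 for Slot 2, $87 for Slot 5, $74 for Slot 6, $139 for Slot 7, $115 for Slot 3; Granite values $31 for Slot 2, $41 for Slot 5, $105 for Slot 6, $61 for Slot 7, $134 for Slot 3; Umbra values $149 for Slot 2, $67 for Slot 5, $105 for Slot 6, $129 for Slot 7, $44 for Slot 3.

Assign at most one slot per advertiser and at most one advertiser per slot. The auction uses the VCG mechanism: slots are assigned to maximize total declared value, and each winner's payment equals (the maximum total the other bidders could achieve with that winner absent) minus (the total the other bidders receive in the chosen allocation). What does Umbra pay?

Umbra pays $1.

Efficient allocation: Apex→Slot 6 ($97), Onyx→Slot 5 ($149), Larkspur→Slot 7 ($139), Granite→Slot 3 ($134), Umbra→Slot 2 ($149); total welfare W = $668.
Umbra receives Slot 2 at value $149, so the others get W − 149 = $519.
Without Umbra: best allocation of the remaining 4 bidders over all 5 slots is Apex→Slot 6 ($97), Onyx→Slot 2 ($150), Larkspur→Slot 7 ($139), Granite→Slot 3 ($134), total $520.
VCG payment = (others' best without Umbra) − (others' welfare with Umbra) = 520 − 519 = $1.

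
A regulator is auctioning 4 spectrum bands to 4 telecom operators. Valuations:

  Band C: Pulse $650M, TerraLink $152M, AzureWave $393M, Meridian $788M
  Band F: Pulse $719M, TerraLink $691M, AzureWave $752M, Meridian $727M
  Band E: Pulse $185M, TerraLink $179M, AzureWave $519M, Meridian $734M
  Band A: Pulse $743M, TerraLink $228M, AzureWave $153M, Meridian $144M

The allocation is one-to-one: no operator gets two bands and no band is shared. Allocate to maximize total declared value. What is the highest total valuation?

Optimal: Pulse→Band A ($743M), TerraLink→Band F ($691M), AzureWave→Band E ($519M), Meridian→Band C ($788M) — total 743+691+519+788 = $2741M.
Max-entry greedy (repeatedly take the single best remaining cell) gives $2462M, worse by 279.
Swapping AzureWave↔TerraLink (AzureWave→Band F $752M, TerraLink→Band E $179M) loses 279.

Maximum total: $2741M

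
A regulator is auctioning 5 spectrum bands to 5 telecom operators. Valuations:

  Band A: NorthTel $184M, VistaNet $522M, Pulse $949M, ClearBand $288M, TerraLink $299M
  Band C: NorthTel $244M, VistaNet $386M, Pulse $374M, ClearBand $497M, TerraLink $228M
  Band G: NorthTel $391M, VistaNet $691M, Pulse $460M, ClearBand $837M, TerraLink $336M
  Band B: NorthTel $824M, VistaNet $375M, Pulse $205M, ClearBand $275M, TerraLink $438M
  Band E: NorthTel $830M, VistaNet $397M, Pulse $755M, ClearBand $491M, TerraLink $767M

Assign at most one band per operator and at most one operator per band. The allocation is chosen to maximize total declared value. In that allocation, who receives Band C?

Optimal: NorthTel→Band B ($824M), VistaNet→Band C ($386M), Pulse→Band A ($949M), ClearBand→Band G ($837M), TerraLink→Band E ($767M) — total 824+386+949+837+767 = $3763M.
Next-best assignment: NorthTel→Band B, VistaNet→Band G, Pulse→Band A, ClearBand→Band C, TerraLink→Band E = $3728M.
Swapping ClearBand↔VistaNet (ClearBand→Band C $497M, VistaNet→Band G $691M) loses 35.
No other one-to-one assignment exceeds $3763M.
VistaNet's own top band is Band G ($691M), but forcing VistaNet→Band G and reassigning the rest optimally gives only $3728M — worse by 35.

VistaNet receives Band C.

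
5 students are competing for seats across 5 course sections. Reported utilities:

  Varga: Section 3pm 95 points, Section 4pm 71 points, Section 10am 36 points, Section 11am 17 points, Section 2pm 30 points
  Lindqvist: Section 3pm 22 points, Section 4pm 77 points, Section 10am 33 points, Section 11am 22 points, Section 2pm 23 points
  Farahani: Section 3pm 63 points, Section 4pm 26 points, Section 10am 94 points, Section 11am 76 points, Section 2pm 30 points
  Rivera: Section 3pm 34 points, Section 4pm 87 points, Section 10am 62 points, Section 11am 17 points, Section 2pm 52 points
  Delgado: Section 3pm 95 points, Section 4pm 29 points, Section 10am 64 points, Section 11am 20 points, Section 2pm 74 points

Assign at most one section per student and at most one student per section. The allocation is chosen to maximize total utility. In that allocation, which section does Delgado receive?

Optimal: Varga→Section 3pm (95 points), Lindqvist→Section 4pm (77 points), Farahani→Section 11am (76 points), Rivera→Section 10am (62 points), Delgado→Section 2pm (74 points) — total 95+77+76+62+74 = 384 points.
Max-entry greedy (repeatedly take the single best remaining cell) gives 372 points, worse by 12.
Swapping Delgado↔Lindqvist (Delgado→Section 4pm 29 points, Lindqvist→Section 2pm 23 points) loses 99.
Every other assignment is strictly worse.
Delgado's own top section is Section 3pm (95 points), but forcing Delgado→Section 3pm and reassigning the rest optimally gives only 340 points — worse by 44.

Delgado receives Section 2pm.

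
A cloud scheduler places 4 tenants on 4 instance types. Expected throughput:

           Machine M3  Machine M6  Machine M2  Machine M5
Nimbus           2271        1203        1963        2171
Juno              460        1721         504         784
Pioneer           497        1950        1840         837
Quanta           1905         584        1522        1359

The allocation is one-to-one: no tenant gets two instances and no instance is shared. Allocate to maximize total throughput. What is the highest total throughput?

Max total: 7637 ops/s

This is a one-to-one assignment (maximum-weight bipartite matching).
Optimal: Nimbus→Machine M5 (2171 ops/s), Juno→Machine M6 (1721 ops/s), Pioneer→Machine M2 (1840 ops/s), Quanta→Machine M3 (1905 ops/s) — total 2171+1721+1840+1905 = 7637 ops/s.
Row-greedy (each tenant in turn takes its best remaining instance) gives 7191 ops/s, worse by 446.
Next-best assignment: Nimbus→Machine M3, Juno→Machine M6, Pioneer→Machine M2, Quanta→Machine M5 = 7191 ops/s.
Swapping Nimbus↔Juno (Nimbus→Machine M6 1203 ops/s, Juno→Machine M5 784 ops/s) loses 1905.
No other one-to-one assignment exceeds 7637 ops/s.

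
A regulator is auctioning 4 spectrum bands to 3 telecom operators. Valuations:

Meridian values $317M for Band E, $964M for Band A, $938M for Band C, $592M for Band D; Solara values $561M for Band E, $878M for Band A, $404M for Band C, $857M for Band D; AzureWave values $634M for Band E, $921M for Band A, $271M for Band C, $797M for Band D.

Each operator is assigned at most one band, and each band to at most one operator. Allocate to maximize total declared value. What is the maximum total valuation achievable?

Optimal: Meridian→Band C ($938M), Solara→Band D ($857M), AzureWave→Band A ($921M) — total 938+857+921 = $2716M.
Column-greedy (each band in turn goes to its best remaining operator) gives $2002M, worse by 714.

Max total: $2716M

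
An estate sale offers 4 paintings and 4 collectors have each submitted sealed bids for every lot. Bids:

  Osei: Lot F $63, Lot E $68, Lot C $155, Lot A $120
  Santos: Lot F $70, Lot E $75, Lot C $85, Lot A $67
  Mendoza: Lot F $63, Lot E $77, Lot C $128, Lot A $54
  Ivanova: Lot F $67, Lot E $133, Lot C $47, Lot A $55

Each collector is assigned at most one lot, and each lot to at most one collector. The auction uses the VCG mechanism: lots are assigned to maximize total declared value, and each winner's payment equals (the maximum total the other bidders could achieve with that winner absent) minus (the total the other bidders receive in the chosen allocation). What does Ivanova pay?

Efficient allocation: Osei→Lot A ($120), Santos→Lot F ($70), Mendoza→Lot C ($128), Ivanova→Lot E ($133); total welfare W = $451.
Ivanova receives Lot E at value $133, so the others get W − 133 = $318.
Without Ivanova: best allocation of the remaining 3 bidders over all 4 lots is Osei→Lot A ($120), Santos→Lot E ($75), Mendoza→Lot C ($128), total $323.
VCG payment = (others' best without Ivanova) − (others' welfare with Ivanova) = 323 − 318 = $5.

Ivanova pays $5.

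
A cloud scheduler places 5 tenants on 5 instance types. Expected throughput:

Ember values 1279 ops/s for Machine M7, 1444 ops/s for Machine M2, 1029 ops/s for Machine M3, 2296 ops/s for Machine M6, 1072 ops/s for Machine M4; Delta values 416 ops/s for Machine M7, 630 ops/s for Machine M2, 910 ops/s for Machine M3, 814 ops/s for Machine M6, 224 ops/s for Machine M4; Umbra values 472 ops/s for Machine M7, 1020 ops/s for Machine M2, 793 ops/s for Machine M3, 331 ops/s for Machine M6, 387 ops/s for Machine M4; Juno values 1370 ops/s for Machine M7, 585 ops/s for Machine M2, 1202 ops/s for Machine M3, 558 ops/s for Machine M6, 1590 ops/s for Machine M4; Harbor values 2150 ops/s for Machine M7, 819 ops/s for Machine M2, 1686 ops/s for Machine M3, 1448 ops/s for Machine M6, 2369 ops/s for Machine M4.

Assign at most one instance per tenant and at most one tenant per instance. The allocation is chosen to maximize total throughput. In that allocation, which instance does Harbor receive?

Harbor receives Machine M7.

Optimal: Ember→Machine M6 (2296 ops/s), Delta→Machine M3 (910 ops/s), Umbra→Machine M2 (1020 ops/s), Juno→Machine M4 (1590 ops/s), Harbor→Machine M7 (2150 ops/s) — total 2296+910+1020+1590+2150 = 7966 ops/s.
Column-greedy (each instance in turn goes to its best remaining tenant) gives 5997 ops/s, worse by 1969.
Next-best assignment: Ember→Machine M6, Delta→Machine M3, Umbra→Machine M2, Juno→Machine M7, Harbor→Machine M4 = 7965 ops/s.
Checked against all permutations: 7966 ops/s is optimal.
Harbor's own top instance is Machine M4 (2369 ops/s), but forcing Harbor→Machine M4 and reassigning the rest optimally gives only 7965 ops/s — worse by 1.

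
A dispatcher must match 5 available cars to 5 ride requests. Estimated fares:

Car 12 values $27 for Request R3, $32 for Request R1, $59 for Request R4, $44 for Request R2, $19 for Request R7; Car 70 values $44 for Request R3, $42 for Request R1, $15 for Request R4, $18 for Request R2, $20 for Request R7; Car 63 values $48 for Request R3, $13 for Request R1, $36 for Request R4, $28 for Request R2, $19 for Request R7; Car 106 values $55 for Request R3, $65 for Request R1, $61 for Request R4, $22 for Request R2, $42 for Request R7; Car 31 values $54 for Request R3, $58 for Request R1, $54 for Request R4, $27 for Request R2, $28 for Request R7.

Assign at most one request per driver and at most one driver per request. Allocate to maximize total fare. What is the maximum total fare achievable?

This is a one-to-one assignment (maximum-weight bipartite matching).
Optimal: Car 12→Request R4 ($59), Car 70→Request R3 ($44), Car 63→Request R2 ($28), Car 106→Request R7 ($42), Car 31→Request R1 ($58) — total 59+44+28+42+58 = $231.
Row-greedy (each driver in turn takes its best remaining request) gives $224, worse by 7.
Swapping Car 106↔Car 63 (Car 106→Request R2 $22, Car 63→Request R7 $19) loses 29.

Max total: $231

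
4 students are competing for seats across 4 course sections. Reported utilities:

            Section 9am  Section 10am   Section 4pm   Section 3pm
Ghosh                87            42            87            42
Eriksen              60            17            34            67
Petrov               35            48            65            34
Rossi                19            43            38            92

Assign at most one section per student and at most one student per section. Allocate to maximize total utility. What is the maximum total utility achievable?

Optimal: Ghosh→Section 4pm (87 points), Eriksen→Section 9am (60 points), Petrov→Section 10am (48 points), Rossi→Section 3pm (92 points) — total 87+60+48+92 = 287 points.
Row-greedy (each student in turn takes its best remaining section) gives 262 points, worse by 25.
No other one-to-one assignment exceeds 287 points.

Maximum total: 287 points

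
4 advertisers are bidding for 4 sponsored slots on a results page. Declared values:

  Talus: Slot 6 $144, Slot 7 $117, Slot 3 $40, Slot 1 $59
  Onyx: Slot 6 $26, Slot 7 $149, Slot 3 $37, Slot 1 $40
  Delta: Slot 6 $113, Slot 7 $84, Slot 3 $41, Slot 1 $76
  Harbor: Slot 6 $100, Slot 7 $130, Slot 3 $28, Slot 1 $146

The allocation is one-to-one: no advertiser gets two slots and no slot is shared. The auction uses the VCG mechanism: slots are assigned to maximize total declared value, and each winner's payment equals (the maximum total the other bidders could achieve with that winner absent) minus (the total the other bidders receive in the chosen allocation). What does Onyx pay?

Efficient allocation: Talus→Slot 6 ($144), Onyx→Slot 7 ($149), Delta→Slot 3 ($41), Harbor→Slot 1 ($146); total welfare W = $480.
Onyx receives Slot 7 at value $149, so the others get W − 149 = $331.
Without Onyx: best allocation of the remaining 3 bidders over all 4 slots is Talus→Slot 7 ($117), Delta→Slot 6 ($113), Harbor→Slot 1 ($146), total $376.
VCG payment = (others' best without Onyx) − (others' welfare with Onyx) = 376 − 331 = $45.

Onyx pays $45.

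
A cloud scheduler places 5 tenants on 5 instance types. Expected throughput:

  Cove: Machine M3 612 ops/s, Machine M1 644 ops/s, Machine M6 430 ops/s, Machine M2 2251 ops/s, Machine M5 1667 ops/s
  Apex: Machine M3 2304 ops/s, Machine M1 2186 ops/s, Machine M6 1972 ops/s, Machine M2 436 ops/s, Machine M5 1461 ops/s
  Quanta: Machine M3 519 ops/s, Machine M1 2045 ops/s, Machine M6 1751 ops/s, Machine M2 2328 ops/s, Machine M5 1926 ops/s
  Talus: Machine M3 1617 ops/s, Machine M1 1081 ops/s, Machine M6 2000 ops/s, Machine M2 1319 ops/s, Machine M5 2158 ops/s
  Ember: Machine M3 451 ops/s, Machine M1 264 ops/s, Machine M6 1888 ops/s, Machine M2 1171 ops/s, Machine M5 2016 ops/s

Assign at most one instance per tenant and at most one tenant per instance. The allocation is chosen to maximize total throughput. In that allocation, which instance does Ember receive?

This is the linear assignment problem.
Optimal: Cove→Machine M2 (2251 ops/s), Apex→Machine M3 (2304 ops/s), Quanta→Machine M1 (2045 ops/s), Talus→Machine M5 (2158 ops/s), Ember→Machine M6 (1888 ops/s) — total 2251+2304+2045+2158+1888 = 10646 ops/s.
Swapping Ember↔Quanta (Ember→Machine M1 264 ops/s, Quanta→Machine M6 1751 ops/s) loses 1918.
Ember's own top instance is Machine M5 (2016 ops/s), but forcing Ember→Machine M5 and reassigning the rest optimally gives only 10616 ops/s — worse by 30.

Ember receives Machine M6.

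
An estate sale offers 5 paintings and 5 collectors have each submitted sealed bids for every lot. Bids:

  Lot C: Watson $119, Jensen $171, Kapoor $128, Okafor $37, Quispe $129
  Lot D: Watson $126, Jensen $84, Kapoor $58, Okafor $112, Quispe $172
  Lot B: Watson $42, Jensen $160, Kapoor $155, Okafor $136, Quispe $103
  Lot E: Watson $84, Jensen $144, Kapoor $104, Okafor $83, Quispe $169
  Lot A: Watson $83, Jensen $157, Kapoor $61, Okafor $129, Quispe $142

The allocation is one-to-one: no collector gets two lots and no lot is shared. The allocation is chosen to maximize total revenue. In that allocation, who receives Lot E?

Quispe receives Lot E.

Optimal: Watson→Lot D ($126), Jensen→Lot C ($171), Kapoor→Lot B ($155), Okafor→Lot A ($129), Quispe→Lot E ($169) — total 126+171+155+129+169 = $750.
Column-greedy (each lot in turn goes to its best remaining collector) gives $711, worse by 39.
Next-best assignment: Watson→Lot C, Jensen→Lot E, Kapoor→Lot B, Okafor→Lot A, Quispe→Lot D = $719.
No other one-to-one assignment exceeds $750.
Quispe's own top lot is Lot D ($172), but forcing Quispe→Lot D and reassigning the rest optimally gives only $719 — worse by 31.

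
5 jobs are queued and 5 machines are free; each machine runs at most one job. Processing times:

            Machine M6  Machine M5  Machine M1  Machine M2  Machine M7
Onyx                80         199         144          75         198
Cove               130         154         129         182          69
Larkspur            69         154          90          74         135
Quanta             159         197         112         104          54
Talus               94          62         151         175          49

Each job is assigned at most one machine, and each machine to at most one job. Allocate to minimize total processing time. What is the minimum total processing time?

Optimal: Onyx→Machine M2 (75 min), Cove→Machine M7 (69 min), Larkspur→Machine M6 (69 min), Quanta→Machine M1 (112 min), Talus→Machine M5 (62 min) — total 75+69+69+112+62 = 387 min.
Min-entry greedy (repeatedly take the single cheapest remaining cell) gives 459 min, worse by 72.

Minimum total: 387 min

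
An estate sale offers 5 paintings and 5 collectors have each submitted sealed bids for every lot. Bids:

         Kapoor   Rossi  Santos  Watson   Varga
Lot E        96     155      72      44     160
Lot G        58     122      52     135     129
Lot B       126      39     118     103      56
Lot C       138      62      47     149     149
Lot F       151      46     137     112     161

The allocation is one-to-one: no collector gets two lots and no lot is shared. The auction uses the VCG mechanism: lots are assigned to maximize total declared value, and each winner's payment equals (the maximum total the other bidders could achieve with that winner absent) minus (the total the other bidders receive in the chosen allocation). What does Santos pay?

Efficient allocation: Kapoor→Lot F ($151), Rossi→Lot E ($155), Santos→Lot B ($118), Watson→Lot G ($135), Varga→Lot C ($149); total welfare W = $708.
Santos receives Lot B at value $118, so the others get W − 118 = $590.
Without Santos: best allocation of the remaining 4 bidders over all 5 lots is Kapoor→Lot B ($126), Rossi→Lot E ($155), Watson→Lot C ($149), Varga→Lot F ($161), total $591.
VCG payment = (others' best without Santos) − (others' welfare with Santos) = 591 − 590 = $1.

Santos pays $1.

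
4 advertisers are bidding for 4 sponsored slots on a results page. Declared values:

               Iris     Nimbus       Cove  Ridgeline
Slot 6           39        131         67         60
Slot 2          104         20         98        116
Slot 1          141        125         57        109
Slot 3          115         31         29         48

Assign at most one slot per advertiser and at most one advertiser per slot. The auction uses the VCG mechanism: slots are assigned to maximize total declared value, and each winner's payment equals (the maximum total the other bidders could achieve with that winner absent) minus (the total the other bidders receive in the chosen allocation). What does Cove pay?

Cove pays $33.

Efficient allocation: Iris→Slot 3 ($115), Nimbus→Slot 6 ($131), Cove→Slot 2 ($98), Ridgeline→Slot 1 ($109); total welfare W = $453.
Cove receives Slot 2 at value $98, so the others get W − 98 = $355.
Without Cove: best allocation of the remaining 3 bidders over all 4 slots is Iris→Slot 1 ($141), Nimbus→Slot 6 ($131), Ridgeline→Slot 2 ($116), total $388.
VCG payment = (others' best without Cove) − (others' welfare with Cove) = 388 − 355 = $33.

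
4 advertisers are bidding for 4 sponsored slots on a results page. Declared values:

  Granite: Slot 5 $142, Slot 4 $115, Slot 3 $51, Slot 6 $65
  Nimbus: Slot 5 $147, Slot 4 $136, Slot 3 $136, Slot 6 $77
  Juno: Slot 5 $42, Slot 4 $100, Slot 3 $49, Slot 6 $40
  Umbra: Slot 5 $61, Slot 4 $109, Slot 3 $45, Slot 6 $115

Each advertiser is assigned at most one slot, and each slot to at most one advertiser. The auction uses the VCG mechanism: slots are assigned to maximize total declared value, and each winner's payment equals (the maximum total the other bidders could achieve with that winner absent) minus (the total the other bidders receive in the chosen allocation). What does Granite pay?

Efficient allocation: Granite→Slot 5 ($142), Nimbus→Slot 3 ($136), Juno→Slot 4 ($100), Umbra→Slot 6 ($115); total welfare W = $493.
Granite receives Slot 5 at value $142, so the others get W − 142 = $351.
Without Granite: best allocation of the remaining 3 bidders over all 4 slots is Nimbus→Slot 5 ($147), Juno→Slot 4 ($100), Umbra→Slot 6 ($115), total $362.
VCG payment = (others' best without Granite) − (others' welfare with Granite) = 362 − 351 = $11.

Granite pays $11.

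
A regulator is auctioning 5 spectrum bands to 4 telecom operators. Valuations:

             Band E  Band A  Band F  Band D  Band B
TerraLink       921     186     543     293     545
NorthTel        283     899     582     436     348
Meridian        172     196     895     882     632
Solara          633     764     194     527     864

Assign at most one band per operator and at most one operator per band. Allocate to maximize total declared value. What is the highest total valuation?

This is a one-to-one assignment (maximum-weight bipartite matching).
Optimal: TerraLink→Band E ($921M), NorthTel→Band A ($899M), Meridian→Band F ($895M), Solara→Band B ($864M) — total 921+899+895+864 = $3579M.
Column-greedy (each band in turn goes to its best remaining operator) gives $3242M, worse by 337.
Next-best assignment: TerraLink→Band E, NorthTel→Band A, Meridian→Band D, Solara→Band B = $3566M.
Checked against all permutations: $3579M is optimal.

Maximum total: $3579M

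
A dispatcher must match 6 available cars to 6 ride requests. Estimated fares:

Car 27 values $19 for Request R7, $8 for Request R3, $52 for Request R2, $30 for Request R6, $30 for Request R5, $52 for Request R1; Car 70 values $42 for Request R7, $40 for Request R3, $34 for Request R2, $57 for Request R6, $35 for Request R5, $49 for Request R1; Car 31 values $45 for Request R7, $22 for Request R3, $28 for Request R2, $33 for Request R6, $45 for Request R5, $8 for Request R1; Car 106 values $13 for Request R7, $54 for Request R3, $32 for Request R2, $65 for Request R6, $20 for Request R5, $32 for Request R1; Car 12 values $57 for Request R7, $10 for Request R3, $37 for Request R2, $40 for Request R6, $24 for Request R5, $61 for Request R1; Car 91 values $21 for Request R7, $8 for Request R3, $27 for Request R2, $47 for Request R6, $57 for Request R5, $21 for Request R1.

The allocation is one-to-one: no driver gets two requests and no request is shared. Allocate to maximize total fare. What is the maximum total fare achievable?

Maximum total: $326

Optimal: Car 27→Request R2 ($52), Car 70→Request R6 ($57), Car 31→Request R7 ($45), Car 106→Request R3 ($54), Car 12→Request R1 ($61), Car 91→Request R5 ($57) — total 52+57+45+54+61+57 = $326.
Column-greedy (each request in turn goes to its best remaining driver) gives $285, worse by 41.
Next-best assignment: Car 27→Request R2, Car 70→Request R3, Car 31→Request R7, Car 106→Request R6, Car 12→Request R1, Car 91→Request R5 = $320.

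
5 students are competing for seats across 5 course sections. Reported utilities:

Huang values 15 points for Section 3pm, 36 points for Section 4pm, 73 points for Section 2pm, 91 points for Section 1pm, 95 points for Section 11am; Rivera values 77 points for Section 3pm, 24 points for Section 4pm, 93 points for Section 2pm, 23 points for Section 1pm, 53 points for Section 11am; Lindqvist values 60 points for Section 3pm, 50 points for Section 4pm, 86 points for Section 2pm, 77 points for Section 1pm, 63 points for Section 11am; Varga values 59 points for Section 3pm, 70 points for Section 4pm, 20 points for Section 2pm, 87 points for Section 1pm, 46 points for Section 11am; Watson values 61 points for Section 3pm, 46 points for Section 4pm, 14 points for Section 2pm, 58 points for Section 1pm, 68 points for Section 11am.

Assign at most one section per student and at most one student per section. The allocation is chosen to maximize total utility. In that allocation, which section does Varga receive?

This is the linear assignment problem.
Optimal: Huang→Section 11am (95 points), Rivera→Section 2pm (93 points), Lindqvist→Section 1pm (77 points), Varga→Section 4pm (70 points), Watson→Section 3pm (61 points) — total 95+93+77+70+61 = 396 points.
Column-greedy (each section in turn goes to its best remaining student) gives 392 points, worse by 4.
Varga's own top section is Section 1pm (87 points), but forcing Varga→Section 1pm and reassigning the rest optimally gives only 391 points — worse by 5.

Varga receives Section 4pm.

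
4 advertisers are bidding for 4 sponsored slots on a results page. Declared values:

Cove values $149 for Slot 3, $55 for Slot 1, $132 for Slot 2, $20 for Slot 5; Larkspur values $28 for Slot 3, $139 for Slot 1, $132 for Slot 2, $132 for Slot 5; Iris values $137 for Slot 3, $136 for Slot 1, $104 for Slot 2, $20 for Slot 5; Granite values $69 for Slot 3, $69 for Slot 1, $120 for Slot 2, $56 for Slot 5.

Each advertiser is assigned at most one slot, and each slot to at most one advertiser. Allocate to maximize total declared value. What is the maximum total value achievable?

Maximum total: $537

Optimal: Cove→Slot 3 ($149), Larkspur→Slot 5 ($132), Iris→Slot 1 ($136), Granite→Slot 2 ($120) — total 149+132+136+120 = $537.
Max-entry greedy (repeatedly take the single best remaining cell) gives $428, worse by 109.
Swapping Granite↔Larkspur (Granite→Slot 5 $56, Larkspur→Slot 2 $132) loses 64.
Every other assignment is strictly worse.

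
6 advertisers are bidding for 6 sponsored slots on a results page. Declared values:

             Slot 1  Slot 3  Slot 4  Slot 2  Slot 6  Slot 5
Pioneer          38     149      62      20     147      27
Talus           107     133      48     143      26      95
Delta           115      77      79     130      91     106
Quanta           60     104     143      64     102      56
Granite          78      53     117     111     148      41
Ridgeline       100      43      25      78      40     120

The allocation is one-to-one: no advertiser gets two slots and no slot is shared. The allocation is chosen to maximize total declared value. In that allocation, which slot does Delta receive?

Treat this as an assignment problem: match each advertiser to one slot.
Optimal: Pioneer→Slot 3 ($149), Talus→Slot 2 ($143), Delta→Slot 1 ($115), Quanta→Slot 4 ($143), Granite→Slot 6 ($148), Ridgeline→Slot 5 ($120) — total 149+143+115+143+148+120 = $818.
Delta's own top slot is Slot 2 ($130), but forcing Delta→Slot 2 and reassigning the rest optimally gives only $797 — worse by 21.

Delta receives Slot 1.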